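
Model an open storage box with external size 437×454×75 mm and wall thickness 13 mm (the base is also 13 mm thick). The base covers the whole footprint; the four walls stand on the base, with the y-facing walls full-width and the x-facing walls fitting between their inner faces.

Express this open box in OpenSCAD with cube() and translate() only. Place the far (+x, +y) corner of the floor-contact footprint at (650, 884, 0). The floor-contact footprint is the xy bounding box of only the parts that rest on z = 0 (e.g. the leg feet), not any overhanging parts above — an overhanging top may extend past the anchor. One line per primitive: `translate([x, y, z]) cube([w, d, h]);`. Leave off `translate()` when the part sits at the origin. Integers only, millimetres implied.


translate([213, 430, 0]) cube([437, 454, 13]);
translate([213, 430, 13]) cube([437, 13, 62]);
translate([213, 871, 13]) cube([437, 13, 62]);
translate([213, 443, 13]) cube([13, 428, 62]);
translate([637, 443, 13]) cube([13, 428, 62]);


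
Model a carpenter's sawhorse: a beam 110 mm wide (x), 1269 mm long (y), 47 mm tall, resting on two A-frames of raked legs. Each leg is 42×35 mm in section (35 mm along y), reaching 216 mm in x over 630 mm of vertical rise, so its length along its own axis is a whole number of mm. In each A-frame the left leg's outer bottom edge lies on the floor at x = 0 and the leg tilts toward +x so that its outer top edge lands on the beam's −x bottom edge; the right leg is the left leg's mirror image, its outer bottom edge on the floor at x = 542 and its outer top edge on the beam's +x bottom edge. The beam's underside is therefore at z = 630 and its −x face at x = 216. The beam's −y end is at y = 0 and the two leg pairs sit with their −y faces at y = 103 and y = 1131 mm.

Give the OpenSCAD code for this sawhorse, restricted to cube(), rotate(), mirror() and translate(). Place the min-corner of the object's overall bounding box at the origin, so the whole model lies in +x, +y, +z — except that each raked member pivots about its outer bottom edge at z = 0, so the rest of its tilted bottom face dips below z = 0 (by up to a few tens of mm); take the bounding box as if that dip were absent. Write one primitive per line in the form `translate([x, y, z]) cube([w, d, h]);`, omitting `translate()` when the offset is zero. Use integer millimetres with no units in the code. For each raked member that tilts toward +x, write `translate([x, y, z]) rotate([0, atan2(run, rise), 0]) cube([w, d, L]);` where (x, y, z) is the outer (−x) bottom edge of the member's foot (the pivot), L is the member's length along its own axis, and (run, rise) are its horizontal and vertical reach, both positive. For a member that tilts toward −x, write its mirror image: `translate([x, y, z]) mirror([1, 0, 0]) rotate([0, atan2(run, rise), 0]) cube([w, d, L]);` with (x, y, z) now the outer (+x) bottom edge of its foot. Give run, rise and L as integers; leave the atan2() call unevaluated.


translate([216, 0, 630]) cube([110, 1269, 47]);
translate([0, 103, 0]) rotate([0, atan2(216, 630), 0]) cube([42, 35, 666]);
translate([542, 103, 0]) mirror([1, 0, 0]) rotate([0, atan2(216, 630), 0]) cube([42, 35, 666]);
translate([0, 1131, 0]) rotate([0, atan2(216, 630), 0]) cube([42, 35, 666]);
translate([542, 1131, 0]) mirror([1, 0, 0]) rotate([0, atan2(216, 630), 0]) cube([42, 35, 666]);


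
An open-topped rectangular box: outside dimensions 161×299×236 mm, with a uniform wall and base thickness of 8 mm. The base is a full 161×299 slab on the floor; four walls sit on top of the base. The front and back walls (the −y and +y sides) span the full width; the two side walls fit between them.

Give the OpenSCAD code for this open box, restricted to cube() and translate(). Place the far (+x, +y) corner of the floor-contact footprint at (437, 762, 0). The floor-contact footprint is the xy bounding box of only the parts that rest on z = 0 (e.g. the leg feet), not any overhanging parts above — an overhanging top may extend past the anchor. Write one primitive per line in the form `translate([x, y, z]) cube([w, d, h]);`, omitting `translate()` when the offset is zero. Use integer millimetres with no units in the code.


translate([276, 463, 0]) cube([161, 299, 8]);
translate([276, 463, 8]) cube([161, 8, 228]);
translate([276, 754, 8]) cube([161, 8, 228]);
translate([276, 471, 8]) cube([8, 283, 228]);
translate([429, 471, 8]) cube([8, 283, 228]);


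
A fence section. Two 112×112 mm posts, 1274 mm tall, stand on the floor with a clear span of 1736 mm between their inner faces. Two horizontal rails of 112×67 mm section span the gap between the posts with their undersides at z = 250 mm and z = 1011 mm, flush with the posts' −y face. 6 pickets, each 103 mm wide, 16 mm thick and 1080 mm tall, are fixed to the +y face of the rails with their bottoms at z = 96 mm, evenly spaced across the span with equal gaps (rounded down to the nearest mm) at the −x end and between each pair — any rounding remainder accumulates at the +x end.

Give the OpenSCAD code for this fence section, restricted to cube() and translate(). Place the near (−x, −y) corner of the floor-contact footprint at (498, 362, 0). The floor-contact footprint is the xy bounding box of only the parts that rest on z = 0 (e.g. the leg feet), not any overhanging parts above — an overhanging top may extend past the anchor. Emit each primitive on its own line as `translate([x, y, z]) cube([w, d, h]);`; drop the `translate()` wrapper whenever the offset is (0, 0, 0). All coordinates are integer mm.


translate([498, 362, 0]) cube([112, 112, 1274]);
translate([2346, 362, 0]) cube([112, 112, 1274]);
translate([610, 362, 250]) cube([1736, 112, 67]);
translate([610, 362, 1011]) cube([1736, 112, 67]);
translate([769, 474, 96]) cube([103, 16, 1080]);
translate([1031, 474, 96]) cube([103, 16, 1080]);
translate([1293, 474, 96]) cube([103, 16, 1080]);
translate([1555, 474, 96]) cube([103, 16, 1080]);
translate([1817, 474, 96]) cube([103, 16, 1080]);
translate([2079, 474, 96]) cube([103, 16, 1080]);


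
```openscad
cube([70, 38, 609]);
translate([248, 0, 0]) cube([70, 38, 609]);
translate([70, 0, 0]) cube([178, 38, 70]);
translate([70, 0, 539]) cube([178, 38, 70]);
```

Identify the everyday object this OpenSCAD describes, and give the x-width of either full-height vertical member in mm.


A picture frame. The border width is 70 mm.

Four thin pieces enclosing a rectangular opening — a picture frame. The two full-height stiles are 609 mm tall; the top rail sits at z = 539 and is 70 mm tall, so the border above the opening is 609 − 539 = 70 mm, matching the stile x-width.


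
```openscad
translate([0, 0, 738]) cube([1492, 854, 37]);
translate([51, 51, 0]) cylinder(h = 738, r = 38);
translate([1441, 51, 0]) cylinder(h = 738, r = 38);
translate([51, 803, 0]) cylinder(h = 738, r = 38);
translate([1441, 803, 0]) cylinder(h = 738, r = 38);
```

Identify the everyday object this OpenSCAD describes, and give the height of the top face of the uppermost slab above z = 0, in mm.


A table. The table height is 775 mm.

A 1492×854×37 slab sits at z = 738 on four Ø76 mm round legs — a table. The top surface is at 738 + 37 = 775 mm.


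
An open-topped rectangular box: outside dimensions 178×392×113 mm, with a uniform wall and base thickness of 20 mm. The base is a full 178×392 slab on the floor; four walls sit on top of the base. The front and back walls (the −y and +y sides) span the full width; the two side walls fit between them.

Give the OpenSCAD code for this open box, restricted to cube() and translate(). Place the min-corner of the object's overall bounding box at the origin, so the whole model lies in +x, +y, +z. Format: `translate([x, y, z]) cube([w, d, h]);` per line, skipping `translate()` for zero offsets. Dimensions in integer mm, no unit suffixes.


cube([178, 392, 20]);
translate([0, 0, 20]) cube([178, 20, 93]);
translate([0, 372, 20]) cube([178, 20, 93]);
translate([0, 20, 20]) cube([20, 352, 93]);
translate([158, 20, 20]) cube([20, 352, 93]);


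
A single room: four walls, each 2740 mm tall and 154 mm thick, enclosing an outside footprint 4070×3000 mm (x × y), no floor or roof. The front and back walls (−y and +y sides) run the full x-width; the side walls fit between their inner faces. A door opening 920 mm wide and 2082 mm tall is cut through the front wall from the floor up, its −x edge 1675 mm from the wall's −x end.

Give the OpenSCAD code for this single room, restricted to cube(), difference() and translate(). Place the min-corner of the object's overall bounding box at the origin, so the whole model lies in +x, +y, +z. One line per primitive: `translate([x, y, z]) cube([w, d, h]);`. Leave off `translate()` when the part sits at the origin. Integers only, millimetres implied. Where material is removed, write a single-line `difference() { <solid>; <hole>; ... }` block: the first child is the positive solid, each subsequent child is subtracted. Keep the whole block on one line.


difference() { cube([4070, 154, 2740]); translate([1675, 0, 0]) cube([920, 154, 2082]); }
translate([0, 2846, 0]) cube([4070, 154, 2740]);
translate([0, 154, 0]) cube([154, 2692, 2740]);
translate([3916, 154, 0]) cube([154, 2692, 2740]);


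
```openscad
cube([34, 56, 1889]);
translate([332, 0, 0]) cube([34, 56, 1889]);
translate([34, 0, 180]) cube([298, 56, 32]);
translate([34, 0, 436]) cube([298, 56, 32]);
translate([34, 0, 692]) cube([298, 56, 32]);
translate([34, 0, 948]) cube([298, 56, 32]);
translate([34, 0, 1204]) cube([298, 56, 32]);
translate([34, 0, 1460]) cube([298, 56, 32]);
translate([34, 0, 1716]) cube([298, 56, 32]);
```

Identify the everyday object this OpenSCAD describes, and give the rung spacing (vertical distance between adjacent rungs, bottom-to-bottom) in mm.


A ladder. The rung spacing is 256 mm.

Two tall 34×56 posts with 7 short bars between them — a ladder. Adjacent rungs sit at z = 180 and z = 436, so the spacing is 436 − 180 = 256 mm.


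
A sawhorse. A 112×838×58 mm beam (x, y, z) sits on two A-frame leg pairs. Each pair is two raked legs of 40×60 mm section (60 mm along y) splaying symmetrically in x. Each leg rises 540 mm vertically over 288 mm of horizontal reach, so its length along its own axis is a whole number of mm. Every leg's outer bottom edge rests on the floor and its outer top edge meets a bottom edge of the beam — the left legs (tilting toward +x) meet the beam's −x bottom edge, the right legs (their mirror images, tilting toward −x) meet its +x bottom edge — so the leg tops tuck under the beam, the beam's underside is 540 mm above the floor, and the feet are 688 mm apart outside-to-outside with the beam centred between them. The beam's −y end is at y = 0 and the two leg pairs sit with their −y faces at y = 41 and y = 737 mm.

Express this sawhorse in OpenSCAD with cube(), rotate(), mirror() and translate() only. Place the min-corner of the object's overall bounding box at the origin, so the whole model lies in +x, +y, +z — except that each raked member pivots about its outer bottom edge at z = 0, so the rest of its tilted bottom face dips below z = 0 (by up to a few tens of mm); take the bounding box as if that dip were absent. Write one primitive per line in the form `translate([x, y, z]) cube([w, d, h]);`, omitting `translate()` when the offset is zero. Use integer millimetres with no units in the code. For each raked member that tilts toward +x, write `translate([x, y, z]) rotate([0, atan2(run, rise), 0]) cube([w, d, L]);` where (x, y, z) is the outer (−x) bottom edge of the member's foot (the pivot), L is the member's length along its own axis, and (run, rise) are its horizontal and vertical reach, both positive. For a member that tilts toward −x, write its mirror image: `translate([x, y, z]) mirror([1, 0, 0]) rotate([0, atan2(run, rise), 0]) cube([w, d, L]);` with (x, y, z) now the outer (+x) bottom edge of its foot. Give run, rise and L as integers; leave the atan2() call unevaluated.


// leg length = √(288² + 540²) = 612
// right-leg outer foot x = 2·288 + 112 = 688
// beam min-corner = (288, 0, 540)
translate([288, 0, 540]) cube([112, 838, 58]);
translate([0, 41, 0]) rotate([0, atan2(288, 540), 0]) cube([40, 60, 612]);
translate([688, 41, 0]) mirror([1, 0, 0]) rotate([0, atan2(288, 540), 0]) cube([40, 60, 612]);
translate([0, 737, 0]) rotate([0, atan2(288, 540), 0]) cube([40, 60, 612]);
translate([688, 737, 0]) mirror([1, 0, 0]) rotate([0, atan2(288, 540), 0]) cube([40, 60, 612]);


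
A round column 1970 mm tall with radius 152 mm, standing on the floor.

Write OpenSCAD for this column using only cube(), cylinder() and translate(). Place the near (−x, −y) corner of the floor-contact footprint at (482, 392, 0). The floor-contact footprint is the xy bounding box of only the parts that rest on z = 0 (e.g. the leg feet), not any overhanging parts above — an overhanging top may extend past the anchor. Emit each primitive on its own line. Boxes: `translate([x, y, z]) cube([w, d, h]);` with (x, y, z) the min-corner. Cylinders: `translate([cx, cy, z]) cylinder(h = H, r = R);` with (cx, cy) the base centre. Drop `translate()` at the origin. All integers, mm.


translate([634, 544, 0]) cylinder(h = 1970, r = 152);


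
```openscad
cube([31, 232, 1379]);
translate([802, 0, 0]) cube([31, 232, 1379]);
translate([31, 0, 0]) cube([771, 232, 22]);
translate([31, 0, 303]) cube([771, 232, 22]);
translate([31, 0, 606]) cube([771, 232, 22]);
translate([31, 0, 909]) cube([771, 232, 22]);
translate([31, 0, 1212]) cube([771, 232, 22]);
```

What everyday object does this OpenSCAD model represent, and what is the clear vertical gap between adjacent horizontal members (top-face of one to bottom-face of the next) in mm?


A bookshelf. The clear shelf gap is 281 mm.

Two tall side panels with 5 horizontal boards between them — a bookshelf. The first two shelf undersides are at z = 0 and z = 303; with shelf thickness 22, the clear gap is 303 − 0 − 22 = 281 mm.


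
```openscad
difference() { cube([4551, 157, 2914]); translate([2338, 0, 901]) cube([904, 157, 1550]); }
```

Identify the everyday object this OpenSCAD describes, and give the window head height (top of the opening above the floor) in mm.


A wall with a window opening. The window head height is 2451 mm.

A wall with a rectangular opening subtracted — a window. Sill at z = 901, opening 1550 mm tall, so the head is at 901 + 1550 = 2451 mm.


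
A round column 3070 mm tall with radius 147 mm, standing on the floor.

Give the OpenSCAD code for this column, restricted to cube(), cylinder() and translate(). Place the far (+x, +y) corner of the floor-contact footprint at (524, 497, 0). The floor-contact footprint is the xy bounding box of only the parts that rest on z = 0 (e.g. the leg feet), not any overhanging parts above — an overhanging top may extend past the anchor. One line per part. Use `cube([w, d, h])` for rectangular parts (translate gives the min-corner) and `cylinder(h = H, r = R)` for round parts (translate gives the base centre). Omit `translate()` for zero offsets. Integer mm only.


translate([377, 350, 0]) cylinder(h = 3070, r = 147);


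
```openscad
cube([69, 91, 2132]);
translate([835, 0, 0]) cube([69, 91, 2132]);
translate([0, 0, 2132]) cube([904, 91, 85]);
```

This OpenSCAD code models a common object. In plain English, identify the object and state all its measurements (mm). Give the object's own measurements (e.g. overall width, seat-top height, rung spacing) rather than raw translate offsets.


A door frame. The clear opening is 766 mm wide and 2132 mm high. Two 69 mm wide jambs, 91 mm deep, stand either side of the opening from the floor to the top of the opening. A 85 mm thick head sits across the top of both jambs, spanning the full outside width of the frame.


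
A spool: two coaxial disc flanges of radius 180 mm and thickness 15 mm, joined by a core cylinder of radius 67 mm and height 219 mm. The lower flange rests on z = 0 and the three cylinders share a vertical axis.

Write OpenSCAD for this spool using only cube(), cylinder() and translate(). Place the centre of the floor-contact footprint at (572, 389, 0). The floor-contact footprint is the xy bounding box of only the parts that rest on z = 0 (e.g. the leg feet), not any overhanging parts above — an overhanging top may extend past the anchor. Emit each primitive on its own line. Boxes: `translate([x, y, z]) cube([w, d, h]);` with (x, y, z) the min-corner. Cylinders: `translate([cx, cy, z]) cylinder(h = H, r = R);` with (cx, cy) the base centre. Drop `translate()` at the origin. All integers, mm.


translate([572, 389, 0]) cylinder(h = 15, r = 180);
translate([572, 389, 15]) cylinder(h = 219, r = 67);
translate([572, 389, 234]) cylinder(h = 15, r = 180);


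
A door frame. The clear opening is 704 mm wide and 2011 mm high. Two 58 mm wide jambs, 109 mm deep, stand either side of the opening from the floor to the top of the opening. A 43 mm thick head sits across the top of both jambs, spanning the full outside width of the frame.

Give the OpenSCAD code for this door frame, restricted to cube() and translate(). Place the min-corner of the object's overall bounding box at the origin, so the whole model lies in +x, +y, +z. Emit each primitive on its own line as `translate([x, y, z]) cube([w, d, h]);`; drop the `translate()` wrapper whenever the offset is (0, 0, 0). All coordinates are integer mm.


cube([58, 109, 2011]);
translate([762, 0, 0]) cube([58, 109, 2011]);
translate([0, 0, 2011]) cube([820, 109, 43]);


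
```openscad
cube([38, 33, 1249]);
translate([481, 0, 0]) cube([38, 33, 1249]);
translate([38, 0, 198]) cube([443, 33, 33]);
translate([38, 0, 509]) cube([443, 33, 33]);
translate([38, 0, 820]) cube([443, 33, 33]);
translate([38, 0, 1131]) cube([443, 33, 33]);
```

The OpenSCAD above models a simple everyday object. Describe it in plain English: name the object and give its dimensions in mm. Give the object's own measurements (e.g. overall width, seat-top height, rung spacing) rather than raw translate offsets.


A straight ladder. Two 38×33 mm vertical rails, 1249 mm tall, stand 519 mm apart (outside-to-outside) with their front faces coplanar on the −y side. 4 rungs, each 33 mm deep and 33 mm tall, span between the inner faces of the rails, front faces flush with the rails. The lowest rung's underside is at z = 198 mm and rungs are spaced 311 mm apart (underside to underside).


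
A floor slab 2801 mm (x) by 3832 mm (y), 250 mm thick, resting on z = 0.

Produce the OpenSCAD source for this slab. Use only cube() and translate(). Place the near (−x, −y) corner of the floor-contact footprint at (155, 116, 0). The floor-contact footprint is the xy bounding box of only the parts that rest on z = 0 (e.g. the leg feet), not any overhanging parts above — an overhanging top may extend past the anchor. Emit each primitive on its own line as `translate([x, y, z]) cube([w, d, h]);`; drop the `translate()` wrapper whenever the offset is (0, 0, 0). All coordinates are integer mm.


translate([155, 116, 0]) cube([2801, 3832, 250]);


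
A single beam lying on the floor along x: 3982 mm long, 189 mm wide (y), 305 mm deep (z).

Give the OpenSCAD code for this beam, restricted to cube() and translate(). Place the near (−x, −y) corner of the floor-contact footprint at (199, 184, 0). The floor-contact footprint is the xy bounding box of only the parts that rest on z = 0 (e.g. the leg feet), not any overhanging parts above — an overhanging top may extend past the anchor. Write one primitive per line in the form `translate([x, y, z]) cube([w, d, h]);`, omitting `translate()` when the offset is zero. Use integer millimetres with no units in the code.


translate([199, 184, 0]) cube([3982, 189, 305]);


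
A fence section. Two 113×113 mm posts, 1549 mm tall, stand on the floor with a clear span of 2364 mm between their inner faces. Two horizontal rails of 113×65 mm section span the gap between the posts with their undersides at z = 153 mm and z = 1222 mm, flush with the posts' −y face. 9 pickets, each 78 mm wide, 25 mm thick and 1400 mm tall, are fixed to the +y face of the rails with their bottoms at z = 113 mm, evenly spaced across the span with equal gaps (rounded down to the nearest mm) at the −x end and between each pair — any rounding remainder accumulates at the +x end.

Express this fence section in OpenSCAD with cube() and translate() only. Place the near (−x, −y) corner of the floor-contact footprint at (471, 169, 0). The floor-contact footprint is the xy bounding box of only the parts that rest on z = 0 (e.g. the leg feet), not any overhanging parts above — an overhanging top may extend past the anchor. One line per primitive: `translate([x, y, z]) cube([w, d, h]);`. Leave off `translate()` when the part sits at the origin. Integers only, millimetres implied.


translate([471, 169, 0]) cube([113, 113, 1549]);
translate([2948, 169, 0]) cube([113, 113, 1549]);
translate([584, 169, 153]) cube([2364, 113, 65]);
translate([584, 169, 1222]) cube([2364, 113, 65]);
translate([750, 282, 113]) cube([78, 25, 1400]);
translate([994, 282, 113]) cube([78, 25, 1400]);
translate([1238, 282, 113]) cube([78, 25, 1400]);
translate([1482, 282, 113]) cube([78, 25, 1400]);
translate([1726, 282, 113]) cube([78, 25, 1400]);
translate([1970, 282, 113]) cube([78, 25, 1400]);
translate([2214, 282, 113]) cube([78, 25, 1400]);
translate([2458, 282, 113]) cube([78, 25, 1400]);
translate([2702, 282, 113]) cube([78, 25, 1400]);


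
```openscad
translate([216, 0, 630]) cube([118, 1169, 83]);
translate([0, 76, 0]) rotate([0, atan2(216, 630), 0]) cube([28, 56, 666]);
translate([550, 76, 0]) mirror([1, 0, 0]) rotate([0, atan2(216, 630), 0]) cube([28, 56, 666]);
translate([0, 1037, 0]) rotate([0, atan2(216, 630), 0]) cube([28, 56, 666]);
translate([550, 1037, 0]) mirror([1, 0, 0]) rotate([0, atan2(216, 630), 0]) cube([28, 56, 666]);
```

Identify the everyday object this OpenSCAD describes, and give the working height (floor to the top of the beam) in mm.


A sawhorse. The overall height is 713 mm.

A beam across two mirrored pairs of raked legs — a sawhorse. The beam's underside is at z = 630 (matching the legs' vertical rise in atan2(216, 630)) and the beam is 83 mm tall, so its top is at 630 + 83 = 713 mm. The raked legs top out at the beam's underside, so that is the highest point.


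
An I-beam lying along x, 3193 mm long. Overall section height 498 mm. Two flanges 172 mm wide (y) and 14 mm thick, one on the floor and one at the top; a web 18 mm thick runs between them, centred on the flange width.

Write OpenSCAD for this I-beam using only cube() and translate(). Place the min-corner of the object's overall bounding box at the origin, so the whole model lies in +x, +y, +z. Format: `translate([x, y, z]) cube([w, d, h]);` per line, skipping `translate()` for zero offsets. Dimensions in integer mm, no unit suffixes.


cube([3193, 172, 14]);
translate([0, 77, 14]) cube([3193, 18, 470]);
translate([0, 0, 484]) cube([3193, 172, 14]);


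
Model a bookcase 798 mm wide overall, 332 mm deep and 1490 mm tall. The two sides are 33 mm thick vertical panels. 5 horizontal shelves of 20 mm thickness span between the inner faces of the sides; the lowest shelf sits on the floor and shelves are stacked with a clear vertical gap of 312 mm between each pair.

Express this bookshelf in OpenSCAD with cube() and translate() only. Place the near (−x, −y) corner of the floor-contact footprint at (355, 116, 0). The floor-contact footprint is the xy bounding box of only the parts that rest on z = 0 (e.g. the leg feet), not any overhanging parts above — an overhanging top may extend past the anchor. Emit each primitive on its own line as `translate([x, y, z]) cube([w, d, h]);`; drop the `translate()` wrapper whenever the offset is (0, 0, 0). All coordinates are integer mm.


translate([355, 116, 0]) cube([33, 332, 1490]);
translate([1120, 116, 0]) cube([33, 332, 1490]);
translate([388, 116, 0]) cube([732, 332, 20]);
translate([388, 116, 332]) cube([732, 332, 20]);
translate([388, 116, 664]) cube([732, 332, 20]);
translate([388, 116, 996]) cube([732, 332, 20]);
translate([388, 116, 1328]) cube([732, 332, 20]);


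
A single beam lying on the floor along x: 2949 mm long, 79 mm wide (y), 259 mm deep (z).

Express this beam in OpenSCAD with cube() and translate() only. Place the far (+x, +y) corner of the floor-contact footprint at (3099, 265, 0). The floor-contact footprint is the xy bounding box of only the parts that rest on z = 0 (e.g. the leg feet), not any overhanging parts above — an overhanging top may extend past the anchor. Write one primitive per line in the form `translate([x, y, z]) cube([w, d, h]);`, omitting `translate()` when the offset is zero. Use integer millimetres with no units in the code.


translate([150, 186, 0]) cube([2949, 79, 259]);


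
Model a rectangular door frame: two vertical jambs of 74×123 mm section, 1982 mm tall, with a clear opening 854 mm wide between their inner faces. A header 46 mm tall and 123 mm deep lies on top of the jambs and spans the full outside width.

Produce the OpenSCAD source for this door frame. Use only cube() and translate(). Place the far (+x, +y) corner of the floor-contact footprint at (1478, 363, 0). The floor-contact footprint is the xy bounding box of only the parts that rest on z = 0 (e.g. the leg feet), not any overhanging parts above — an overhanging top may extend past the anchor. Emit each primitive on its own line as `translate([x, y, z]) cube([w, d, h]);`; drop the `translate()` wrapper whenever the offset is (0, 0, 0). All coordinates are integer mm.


translate([476, 240, 0]) cube([74, 123, 1982]);
translate([1404, 240, 0]) cube([74, 123, 1982]);
translate([476, 240, 1982]) cube([1002, 123, 46]);


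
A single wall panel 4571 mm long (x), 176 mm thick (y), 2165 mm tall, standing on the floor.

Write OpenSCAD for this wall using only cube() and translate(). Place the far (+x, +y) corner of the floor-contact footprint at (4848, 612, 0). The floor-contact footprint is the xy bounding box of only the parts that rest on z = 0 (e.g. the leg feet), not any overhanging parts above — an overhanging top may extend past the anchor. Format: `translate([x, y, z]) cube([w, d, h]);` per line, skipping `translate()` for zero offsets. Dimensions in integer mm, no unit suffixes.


translate([277, 436, 0]) cube([4571, 176, 2165]);


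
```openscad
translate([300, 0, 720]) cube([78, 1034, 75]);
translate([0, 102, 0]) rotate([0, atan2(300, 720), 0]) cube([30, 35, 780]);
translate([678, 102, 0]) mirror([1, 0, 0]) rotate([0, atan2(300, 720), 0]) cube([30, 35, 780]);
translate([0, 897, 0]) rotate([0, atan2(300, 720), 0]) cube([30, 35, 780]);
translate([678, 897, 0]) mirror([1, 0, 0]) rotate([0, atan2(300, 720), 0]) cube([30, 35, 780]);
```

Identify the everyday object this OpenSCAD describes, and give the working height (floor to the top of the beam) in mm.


A sawhorse. The overall height is 795 mm.

A beam across two mirrored pairs of raked legs — a sawhorse. The beam's underside is at z = 720 (matching the legs' vertical rise in atan2(300, 720)) and the beam is 75 mm tall, so its top is at 720 + 75 = 795 mm. The raked legs top out at the beam's underside, so that is the highest point.


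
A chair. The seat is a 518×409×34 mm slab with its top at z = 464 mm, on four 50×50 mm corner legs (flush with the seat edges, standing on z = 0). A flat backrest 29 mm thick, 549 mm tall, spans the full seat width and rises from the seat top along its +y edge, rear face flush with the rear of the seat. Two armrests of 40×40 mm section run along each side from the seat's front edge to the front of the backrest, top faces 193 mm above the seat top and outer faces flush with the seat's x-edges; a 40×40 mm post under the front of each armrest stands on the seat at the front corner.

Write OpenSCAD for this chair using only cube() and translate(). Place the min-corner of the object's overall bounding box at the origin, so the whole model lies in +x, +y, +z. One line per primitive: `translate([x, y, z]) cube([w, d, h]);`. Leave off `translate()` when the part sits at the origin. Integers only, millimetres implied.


translate([0, 0, 430]) cube([518, 409, 34]);
cube([50, 50, 430]);
translate([468, 0, 0]) cube([50, 50, 430]);
translate([0, 359, 0]) cube([50, 50, 430]);
translate([468, 359, 0]) cube([50, 50, 430]);
translate([0, 380, 464]) cube([518, 29, 549]);
translate([0, 0, 617]) cube([40, 380, 40]);
translate([478, 0, 617]) cube([40, 380, 40]);
translate([0, 0, 464]) cube([40, 40, 153]);
translate([478, 0, 464]) cube([40, 40, 153]);


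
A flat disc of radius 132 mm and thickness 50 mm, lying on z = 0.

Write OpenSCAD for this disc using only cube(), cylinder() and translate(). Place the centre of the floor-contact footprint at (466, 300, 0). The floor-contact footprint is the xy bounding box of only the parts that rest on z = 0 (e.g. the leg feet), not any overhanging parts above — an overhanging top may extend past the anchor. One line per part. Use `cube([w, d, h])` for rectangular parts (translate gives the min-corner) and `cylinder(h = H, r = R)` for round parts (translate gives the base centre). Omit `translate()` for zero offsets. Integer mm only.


translate([466, 300, 0]) cylinder(h = 50, r = 132);


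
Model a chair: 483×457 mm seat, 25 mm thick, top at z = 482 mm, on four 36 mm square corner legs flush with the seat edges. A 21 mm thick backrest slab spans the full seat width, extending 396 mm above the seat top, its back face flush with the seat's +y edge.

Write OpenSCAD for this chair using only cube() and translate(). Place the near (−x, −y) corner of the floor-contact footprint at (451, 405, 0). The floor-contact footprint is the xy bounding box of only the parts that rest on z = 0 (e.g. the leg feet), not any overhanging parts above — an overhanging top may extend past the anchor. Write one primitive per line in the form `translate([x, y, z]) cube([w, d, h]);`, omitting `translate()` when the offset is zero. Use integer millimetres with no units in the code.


translate([451, 405, 457]) cube([483, 457, 25]);
translate([451, 405, 0]) cube([36, 36, 457]);
translate([898, 405, 0]) cube([36, 36, 457]);
translate([451, 826, 0]) cube([36, 36, 457]);
translate([898, 826, 0]) cube([36, 36, 457]);
translate([451, 841, 482]) cube([483, 21, 396]);


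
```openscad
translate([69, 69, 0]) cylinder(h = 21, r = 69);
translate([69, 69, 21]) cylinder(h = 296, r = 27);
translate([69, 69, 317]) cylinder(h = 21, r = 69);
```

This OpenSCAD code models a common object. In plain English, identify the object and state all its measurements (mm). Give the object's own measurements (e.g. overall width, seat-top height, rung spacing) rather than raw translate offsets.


A spool: two coaxial disc flanges of radius 69 mm and thickness 21 mm, joined by a core cylinder of radius 27 mm and height 296 mm. The lower flange rests on z = 0 and the three cylinders share a vertical axis.


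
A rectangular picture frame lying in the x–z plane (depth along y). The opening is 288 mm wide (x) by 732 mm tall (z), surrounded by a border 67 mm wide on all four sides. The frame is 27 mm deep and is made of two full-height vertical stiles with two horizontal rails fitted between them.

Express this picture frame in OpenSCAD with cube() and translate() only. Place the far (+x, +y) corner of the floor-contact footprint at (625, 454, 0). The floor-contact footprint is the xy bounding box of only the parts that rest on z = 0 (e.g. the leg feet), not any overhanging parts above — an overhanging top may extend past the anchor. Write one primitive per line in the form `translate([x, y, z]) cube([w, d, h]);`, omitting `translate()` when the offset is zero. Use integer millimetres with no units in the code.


translate([203, 427, 0]) cube([67, 27, 866]);
translate([558, 427, 0]) cube([67, 27, 866]);
translate([270, 427, 0]) cube([288, 27, 67]);
translate([270, 427, 799]) cube([288, 27, 67]);


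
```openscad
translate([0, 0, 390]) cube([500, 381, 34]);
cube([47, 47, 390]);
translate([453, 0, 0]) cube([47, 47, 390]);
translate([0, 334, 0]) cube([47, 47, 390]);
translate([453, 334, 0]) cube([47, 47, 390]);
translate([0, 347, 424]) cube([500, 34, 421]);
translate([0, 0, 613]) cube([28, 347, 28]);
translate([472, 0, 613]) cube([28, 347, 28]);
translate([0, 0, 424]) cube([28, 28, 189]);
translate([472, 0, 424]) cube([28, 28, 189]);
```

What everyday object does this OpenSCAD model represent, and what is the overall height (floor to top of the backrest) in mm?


A chair. The overall height is 845 mm.

A slab on four corner posts with a tall panel at the back — a chair. The seat slab sits at z = 390 with thickness 34, and the 421 mm backrest starts at the seat top, so the overall height is 390 + 34 + 421 = 845 mm.


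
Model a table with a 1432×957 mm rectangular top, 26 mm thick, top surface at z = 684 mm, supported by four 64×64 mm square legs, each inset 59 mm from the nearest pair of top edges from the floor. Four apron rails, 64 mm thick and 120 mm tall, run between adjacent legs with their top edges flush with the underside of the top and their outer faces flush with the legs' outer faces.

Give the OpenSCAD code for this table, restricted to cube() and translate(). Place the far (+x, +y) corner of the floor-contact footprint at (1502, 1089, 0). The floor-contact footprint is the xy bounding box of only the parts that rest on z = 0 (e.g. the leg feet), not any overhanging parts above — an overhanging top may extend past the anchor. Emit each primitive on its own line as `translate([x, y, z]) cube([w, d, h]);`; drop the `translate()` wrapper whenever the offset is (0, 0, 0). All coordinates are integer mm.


// leg_h = 684 - 26 = 658
// apron z = 658 - 120 = 538
translate([129, 191, 658]) cube([1432, 957, 26]);
translate([188, 250, 0]) cube([64, 64, 658]);
translate([1438, 250, 0]) cube([64, 64, 658]);
translate([188, 1025, 0]) cube([64, 64, 658]);
translate([1438, 1025, 0]) cube([64, 64, 658]);
translate([252, 250, 538]) cube([1186, 64, 120]);
translate([252, 1025, 538]) cube([1186, 64, 120]);
translate([188, 314, 538]) cube([64, 711, 120]);
translate([1438, 314, 538]) cube([64, 711, 120]);


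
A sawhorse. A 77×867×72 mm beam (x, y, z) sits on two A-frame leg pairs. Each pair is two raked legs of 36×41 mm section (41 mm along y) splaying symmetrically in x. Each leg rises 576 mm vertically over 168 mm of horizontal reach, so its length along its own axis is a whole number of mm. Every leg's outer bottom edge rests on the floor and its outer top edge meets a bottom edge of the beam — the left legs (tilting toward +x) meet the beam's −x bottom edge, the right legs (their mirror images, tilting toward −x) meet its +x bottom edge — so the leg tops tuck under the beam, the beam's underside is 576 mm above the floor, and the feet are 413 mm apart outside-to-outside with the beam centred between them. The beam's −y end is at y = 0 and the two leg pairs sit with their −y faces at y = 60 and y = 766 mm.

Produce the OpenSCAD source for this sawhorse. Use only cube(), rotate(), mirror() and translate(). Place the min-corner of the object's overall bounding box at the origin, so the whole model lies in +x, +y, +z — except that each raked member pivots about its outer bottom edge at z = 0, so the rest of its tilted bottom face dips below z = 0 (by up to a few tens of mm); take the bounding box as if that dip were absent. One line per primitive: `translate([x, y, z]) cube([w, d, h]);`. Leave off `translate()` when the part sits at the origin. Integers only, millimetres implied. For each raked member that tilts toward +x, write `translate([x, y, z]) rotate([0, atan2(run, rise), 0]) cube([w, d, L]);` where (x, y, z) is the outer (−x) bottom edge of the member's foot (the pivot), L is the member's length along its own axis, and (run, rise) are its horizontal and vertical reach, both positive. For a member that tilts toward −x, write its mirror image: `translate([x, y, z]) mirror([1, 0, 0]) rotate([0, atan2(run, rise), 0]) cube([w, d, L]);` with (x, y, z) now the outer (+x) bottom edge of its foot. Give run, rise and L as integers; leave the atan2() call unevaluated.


translate([168, 0, 576]) cube([77, 867, 72]);
translate([0, 60, 0]) rotate([0, atan2(168, 576), 0]) cube([36, 41, 600]);
translate([413, 60, 0]) mirror([1, 0, 0]) rotate([0, atan2(168, 576), 0]) cube([36, 41, 600]);
translate([0, 766, 0]) rotate([0, atan2(168, 576), 0]) cube([36, 41, 600]);
translate([413, 766, 0]) mirror([1, 0, 0]) rotate([0, atan2(168, 576), 0]) cube([36, 41, 600]);


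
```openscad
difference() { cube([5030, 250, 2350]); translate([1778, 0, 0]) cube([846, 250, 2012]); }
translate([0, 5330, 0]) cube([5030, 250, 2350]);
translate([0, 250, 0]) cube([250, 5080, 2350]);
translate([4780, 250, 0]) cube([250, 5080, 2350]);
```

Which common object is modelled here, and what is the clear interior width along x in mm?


A single room. The interior width is 4530 mm.

Four walls enclosing a rectangle with a door in the front wall — a room. Outside width 5030 minus two 250 mm walls gives 4530 mm.


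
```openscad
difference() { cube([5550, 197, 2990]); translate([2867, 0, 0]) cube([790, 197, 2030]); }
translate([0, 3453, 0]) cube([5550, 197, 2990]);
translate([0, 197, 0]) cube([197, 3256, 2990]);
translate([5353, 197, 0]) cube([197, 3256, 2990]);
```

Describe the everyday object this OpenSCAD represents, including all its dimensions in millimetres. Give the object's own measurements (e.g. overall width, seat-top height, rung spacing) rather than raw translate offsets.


A single room: four walls, each 2990 mm tall and 197 mm thick, enclosing an outside footprint 5550×3650 mm (x × y), no floor or roof. The front and back walls (−y and +y sides) run the full x-width; the side walls fit between their inner faces. A door opening 790 mm wide and 2030 mm tall is cut through the front wall from the floor up, its −x edge 2867 mm from the wall's −x end.


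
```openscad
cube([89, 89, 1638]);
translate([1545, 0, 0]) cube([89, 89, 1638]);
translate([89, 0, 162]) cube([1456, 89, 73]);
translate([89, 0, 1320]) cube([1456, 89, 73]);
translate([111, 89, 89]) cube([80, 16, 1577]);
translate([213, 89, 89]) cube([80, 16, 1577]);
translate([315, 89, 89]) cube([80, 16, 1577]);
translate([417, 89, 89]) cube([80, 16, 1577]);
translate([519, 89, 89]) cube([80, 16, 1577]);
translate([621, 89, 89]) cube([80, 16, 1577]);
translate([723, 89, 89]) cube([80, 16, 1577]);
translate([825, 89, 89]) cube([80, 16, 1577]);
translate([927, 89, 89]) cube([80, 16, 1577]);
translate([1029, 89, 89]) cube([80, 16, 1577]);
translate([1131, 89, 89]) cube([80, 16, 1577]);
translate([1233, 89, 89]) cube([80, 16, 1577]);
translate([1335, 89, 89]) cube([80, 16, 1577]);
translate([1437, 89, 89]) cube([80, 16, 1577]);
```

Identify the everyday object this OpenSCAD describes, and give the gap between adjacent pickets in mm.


A fence section. The picket gap is 22 mm.

Two posts, two rails, 14 pickets — a fence section. Span 1456 mm holds 14 pickets of 80 mm with 15 equal gaps: ⌊(1456 − 14·80) / 15⌋ = 22 mm.


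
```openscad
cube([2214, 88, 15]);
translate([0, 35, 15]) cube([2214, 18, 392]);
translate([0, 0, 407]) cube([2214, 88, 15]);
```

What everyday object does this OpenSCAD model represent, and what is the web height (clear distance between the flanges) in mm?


An I-beam. The web height is 392 mm.

Two wide flanges with a thin centred web — an I-beam. Overall 422 mm minus two 15 mm flanges gives a web of 422 − 2·15 = 392 mm.


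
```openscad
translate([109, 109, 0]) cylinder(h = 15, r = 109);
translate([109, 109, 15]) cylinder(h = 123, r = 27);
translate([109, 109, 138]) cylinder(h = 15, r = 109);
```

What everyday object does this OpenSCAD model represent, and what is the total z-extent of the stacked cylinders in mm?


A spool. The overall height is 153 mm.

Three coaxial cylinders, large–small–large — a spool. Two 15 mm flanges and a 123 mm core give 15 + 123 + 15 = 153 mm.


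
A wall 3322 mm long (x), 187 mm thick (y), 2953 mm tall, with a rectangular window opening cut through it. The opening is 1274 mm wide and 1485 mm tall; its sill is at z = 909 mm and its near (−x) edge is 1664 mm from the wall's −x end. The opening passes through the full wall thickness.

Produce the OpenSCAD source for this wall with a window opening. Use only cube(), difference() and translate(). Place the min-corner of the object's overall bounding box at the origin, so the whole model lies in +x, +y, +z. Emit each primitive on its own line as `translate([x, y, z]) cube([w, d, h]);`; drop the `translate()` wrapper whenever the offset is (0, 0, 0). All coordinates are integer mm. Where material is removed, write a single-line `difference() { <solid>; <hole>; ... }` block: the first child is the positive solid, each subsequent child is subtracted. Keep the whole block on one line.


difference() { cube([3322, 187, 2953]); translate([1664, 0, 909]) cube([1274, 187, 1485]); }
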